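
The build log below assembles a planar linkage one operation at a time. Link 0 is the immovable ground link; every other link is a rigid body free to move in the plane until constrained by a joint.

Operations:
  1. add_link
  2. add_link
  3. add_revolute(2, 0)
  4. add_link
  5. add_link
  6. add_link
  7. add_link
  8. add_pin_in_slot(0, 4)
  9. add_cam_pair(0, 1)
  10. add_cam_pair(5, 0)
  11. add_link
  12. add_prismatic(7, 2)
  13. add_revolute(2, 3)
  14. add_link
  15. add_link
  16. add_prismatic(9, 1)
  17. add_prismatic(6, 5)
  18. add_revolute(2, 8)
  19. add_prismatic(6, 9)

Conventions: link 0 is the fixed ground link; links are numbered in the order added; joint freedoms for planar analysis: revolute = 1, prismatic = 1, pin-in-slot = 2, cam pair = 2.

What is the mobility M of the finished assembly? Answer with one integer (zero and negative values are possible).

(L,J1,J2)=(1,0,0); link0 fixed
link1: (2,0,0)
link2: (3,0,0)
R 2-0 [J1]: (3,1,0)
link3: (4,1,0)
link4: (5,1,0)
link5: (6,1,0)
link6: (7,1,0)
PS 0-4 [J2]: (7,1,1)
C 0-1 [J2]: (7,1,2)
C 5-0 [J2]: (7,1,3)
link7: (8,1,3)
P 7-2 [J1]: (8,2,3)
R 2-3 [J1]: (8,3,3)
link8: (9,3,3)
link9: (10,3,3)
P 9-1 [J1]: (10,4,3)
P 6-5 [J1]: (10,5,3)
R 2-8 [J1]: (10,6,3)
P 6-9 [J1]: (10,7,3)
Grübler: 3·9 − 2·7 − 3 = 10

M = 10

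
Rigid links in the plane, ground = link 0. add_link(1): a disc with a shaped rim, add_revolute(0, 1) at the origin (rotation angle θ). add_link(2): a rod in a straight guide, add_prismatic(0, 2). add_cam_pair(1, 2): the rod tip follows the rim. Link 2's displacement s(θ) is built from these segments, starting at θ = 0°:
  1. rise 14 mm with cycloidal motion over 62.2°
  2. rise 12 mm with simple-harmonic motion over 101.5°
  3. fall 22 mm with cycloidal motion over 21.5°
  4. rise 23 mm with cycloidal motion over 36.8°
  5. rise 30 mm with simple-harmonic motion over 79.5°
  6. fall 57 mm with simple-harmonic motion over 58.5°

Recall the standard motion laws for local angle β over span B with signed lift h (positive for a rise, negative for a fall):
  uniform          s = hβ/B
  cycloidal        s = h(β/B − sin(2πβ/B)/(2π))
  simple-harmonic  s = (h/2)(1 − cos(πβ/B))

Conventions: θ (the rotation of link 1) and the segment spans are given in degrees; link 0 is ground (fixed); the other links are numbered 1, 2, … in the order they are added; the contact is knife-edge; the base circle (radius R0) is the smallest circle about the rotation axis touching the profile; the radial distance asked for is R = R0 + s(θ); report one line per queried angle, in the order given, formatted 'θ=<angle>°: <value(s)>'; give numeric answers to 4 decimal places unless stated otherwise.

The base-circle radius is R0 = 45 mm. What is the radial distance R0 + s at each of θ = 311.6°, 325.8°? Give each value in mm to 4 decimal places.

segment 1 (0° to 62.2°, cycloidal, h = 14) is passed completely: s = 0.0000 + (14) = 14.0000
segment 2 (62.2° to 163.7°, simple-harmonic, h = 12) is passed completely: s = 14.0000 + (12) = 26.0000
segment 3 (163.7° to 185.2°, cycloidal, h = -22) is passed completely: s = 26.0000 + (-22) = 4.0000
segment 4 (185.2° to 222°, cycloidal, h = 23) is passed completely: s = 4.0000 + (23) = 27.0000
segment 5 (222° to 301.5°, simple-harmonic, h = 30) is passed completely: s = 27.0000 + (30) = 57.0000
θ = 311.6° falls in segment 6 (301.5° to 360°, simple-harmonic, h = -57): β = 311.6 − 301.5 = 10.1°, B = 58.5°; Δs = -57/2·(1 − cos(π·0.1726)) = -4.0905; s = 57.0000 − 4.0905 = 52.9095
θ = 325.8° falls in segment 6 (301.5° to 360°, simple-harmonic, h = -57): β = 325.8 − 301.5 = 24.3°, B = 58.5°; Δs = -57/2·(1 − cos(π·0.4154)) = -21.0128; s = 57.0000 − 21.0128 = 35.9872
θ=311.6°: R = R0 + s = 45 + 52.9095 = 97.9095
θ=325.8°: R = R0 + s = 45 + 35.9872 = 80.9872

θ=311.6°: 97.9095
θ=325.8°: 80.9872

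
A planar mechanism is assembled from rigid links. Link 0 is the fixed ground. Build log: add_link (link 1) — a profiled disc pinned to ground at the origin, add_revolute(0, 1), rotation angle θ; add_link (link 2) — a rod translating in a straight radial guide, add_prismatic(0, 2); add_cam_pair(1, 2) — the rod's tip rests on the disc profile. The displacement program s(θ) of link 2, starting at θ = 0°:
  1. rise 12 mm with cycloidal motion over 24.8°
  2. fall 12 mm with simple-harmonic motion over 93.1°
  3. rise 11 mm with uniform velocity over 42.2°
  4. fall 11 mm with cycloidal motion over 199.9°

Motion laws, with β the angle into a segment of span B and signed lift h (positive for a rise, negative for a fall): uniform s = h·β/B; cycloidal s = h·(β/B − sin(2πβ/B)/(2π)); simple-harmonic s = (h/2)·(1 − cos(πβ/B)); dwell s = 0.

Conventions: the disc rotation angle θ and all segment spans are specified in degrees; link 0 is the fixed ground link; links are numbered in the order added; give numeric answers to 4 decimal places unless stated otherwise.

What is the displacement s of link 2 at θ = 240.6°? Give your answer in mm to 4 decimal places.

seg 1 [0°–24.8°] cycloidal, h=12: full span → s += 12 → s = 12.0000
seg 2 [24.8°–117.9°] simple-harmonic, h=-12: full span → s += -12 → s = 0.0000
seg 3 [117.9°–160.1°] uniform, h=11: full span → s += 11 → s = 11.0000
seg 4 [160.1°–360°] cycloidal, h=-11: θ=240.6° here. β=80.5, B=199.9. -11·(0.4027 − sin(2π·0.4027)/(2π)) = -3.4249 → s = 7.5751

7.5751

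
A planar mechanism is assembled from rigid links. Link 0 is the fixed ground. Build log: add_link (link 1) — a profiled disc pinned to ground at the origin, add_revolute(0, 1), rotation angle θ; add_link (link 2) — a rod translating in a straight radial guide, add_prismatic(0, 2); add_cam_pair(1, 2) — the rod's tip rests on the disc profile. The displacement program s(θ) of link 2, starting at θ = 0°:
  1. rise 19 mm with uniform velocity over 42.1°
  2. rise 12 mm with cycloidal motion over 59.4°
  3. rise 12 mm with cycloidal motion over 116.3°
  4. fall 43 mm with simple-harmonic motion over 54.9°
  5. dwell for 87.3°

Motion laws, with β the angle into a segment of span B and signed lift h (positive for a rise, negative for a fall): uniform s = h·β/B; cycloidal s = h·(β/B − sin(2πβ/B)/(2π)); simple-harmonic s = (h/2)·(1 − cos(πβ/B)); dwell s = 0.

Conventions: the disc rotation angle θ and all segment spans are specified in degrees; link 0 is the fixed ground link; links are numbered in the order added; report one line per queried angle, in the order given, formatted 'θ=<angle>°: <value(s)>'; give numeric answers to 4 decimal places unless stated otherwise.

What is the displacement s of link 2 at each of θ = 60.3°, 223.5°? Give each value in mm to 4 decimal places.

seg 1 [0°–42.1°] uniform, h=19: full span → s += 19 → s = 19.0000
seg 2 [42.1°–101.5°] cycloidal, h=12: θ=60.3° here. β=18.2, B=59.4. 12·(0.3064 − sin(2π·0.3064)/(2π)) = 1.8856 → s = 20.8856
seg 2 [42.1°–101.5°] cycloidal, h=12: full span → s += 12 → s = 31.0000
seg 3 [101.5°–217.8°] cycloidal, h=12: full span → s += 12 → s = 43.0000
seg 4 [217.8°–272.7°] simple-harmonic, h=-43: θ=223.5° here. β=5.7, B=54.9. -43/2·(1 − cos(π·0.1038)) = -1.1336 → s = 41.8664

θ=60.3°: 20.8856
θ=223.5°: 41.8664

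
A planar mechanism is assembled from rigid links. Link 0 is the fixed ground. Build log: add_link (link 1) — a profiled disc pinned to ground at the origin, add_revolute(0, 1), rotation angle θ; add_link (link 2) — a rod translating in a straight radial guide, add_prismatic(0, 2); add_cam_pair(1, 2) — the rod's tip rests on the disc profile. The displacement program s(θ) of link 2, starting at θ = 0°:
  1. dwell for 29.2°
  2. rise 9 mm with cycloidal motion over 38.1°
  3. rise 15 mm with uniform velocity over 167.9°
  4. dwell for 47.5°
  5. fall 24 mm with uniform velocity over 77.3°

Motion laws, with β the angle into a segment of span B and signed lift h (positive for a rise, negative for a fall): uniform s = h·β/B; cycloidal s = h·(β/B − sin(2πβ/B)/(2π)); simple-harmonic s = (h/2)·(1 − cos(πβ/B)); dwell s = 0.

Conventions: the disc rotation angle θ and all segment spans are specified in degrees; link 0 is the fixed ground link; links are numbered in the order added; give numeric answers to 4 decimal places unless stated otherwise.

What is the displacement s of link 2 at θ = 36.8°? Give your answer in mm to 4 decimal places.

seg 1 [0°–29.2°] dwell: s stays 0.0000
seg 2 [29.2°–67.3°] cycloidal, h=9: θ=36.8° here. β=7.6, B=38.1. 9·(0.1995 − sin(2π·0.1995)/(2π)) = 0.4345 → s = 0.4345

0.4345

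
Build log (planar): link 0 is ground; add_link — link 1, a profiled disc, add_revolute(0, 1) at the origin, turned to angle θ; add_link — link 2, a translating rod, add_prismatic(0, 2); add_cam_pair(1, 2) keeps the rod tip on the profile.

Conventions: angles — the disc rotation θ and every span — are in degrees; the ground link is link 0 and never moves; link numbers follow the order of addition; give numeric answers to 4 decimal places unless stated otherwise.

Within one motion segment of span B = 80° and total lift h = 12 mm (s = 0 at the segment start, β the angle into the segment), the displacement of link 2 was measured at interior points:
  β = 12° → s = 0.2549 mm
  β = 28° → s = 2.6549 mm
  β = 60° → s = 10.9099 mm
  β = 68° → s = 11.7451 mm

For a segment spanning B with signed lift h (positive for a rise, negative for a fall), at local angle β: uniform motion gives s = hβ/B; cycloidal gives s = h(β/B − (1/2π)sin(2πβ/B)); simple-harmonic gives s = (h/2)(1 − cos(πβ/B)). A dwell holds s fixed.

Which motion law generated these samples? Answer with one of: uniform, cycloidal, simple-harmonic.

candidates at β/B = r: uniform s = h·r (linear in β); cycloidal s = h·(r − sin(2πr)/(2π)); simple-harmonic s = (h/2)(1 − cos(πr))
β=12°: printed 0.2549 | uniform 1.8000, cycloidal 0.2549, simple-harmonic 0.6540
β=28°: printed 2.6549 | uniform 4.2000, cycloidal 2.6549, simple-harmonic 3.2761
β=60°: printed 10.9099 | uniform 9.0000, cycloidal 10.9099, simple-harmonic 10.2426
β=68°: printed 11.7451 | uniform 10.2000, cycloidal 11.7451, simple-harmonic 11.3460
only one law matches every sample → cycloidal

cycloidal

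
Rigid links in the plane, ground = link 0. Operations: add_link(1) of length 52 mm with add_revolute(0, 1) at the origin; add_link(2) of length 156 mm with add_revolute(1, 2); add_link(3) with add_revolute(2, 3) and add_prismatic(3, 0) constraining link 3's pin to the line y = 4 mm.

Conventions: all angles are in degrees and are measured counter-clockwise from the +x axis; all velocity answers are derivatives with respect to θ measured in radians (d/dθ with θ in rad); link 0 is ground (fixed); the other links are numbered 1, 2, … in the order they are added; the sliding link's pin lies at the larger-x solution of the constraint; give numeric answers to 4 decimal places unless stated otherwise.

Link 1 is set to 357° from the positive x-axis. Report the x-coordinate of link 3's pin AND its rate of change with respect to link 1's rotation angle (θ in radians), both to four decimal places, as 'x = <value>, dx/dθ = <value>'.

geometry: r = 52 mm, L = 156 mm, e = 4 mm
crank pin P = (r cos θ, r sin θ) = (51.928736, -2.721470)
h = r sin θ − e = -2.721470 − 4 = -6.721470
x = r cos θ + √(L² − h²) = 51.928736 + 155.855131 = 207.783867
dx/dθ = −r sin θ − h·r cos θ/√(L² − h²) (θ in radians; h = -6.721470) = 4.960969

x = 207.7839, dx/dθ = 4.9610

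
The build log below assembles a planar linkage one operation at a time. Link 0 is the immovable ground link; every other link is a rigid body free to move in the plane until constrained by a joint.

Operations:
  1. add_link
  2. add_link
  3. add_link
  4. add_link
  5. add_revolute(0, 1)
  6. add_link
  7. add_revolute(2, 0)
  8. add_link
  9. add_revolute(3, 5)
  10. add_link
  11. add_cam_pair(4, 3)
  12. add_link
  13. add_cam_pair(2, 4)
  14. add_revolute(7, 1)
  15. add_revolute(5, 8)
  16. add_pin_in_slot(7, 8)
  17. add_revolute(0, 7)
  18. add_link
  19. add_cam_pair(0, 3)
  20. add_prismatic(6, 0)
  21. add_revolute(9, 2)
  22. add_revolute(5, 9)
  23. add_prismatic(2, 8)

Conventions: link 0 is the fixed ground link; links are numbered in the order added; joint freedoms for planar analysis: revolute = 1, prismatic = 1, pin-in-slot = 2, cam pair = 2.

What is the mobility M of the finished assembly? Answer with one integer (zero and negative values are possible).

link 0 = ground. State L|J1|J2 = 1|0|0
+link1  2|0|0
+link2  3|0|0
+link3  4|0|0
+link4  5|0|0
R(0,1) f=1→J1  5|1|0
+link5  6|1|0
R(2,0) f=1→J1  6|2|0
+link6  7|2|0
R(3,5) f=1→J1  7|3|0
+link7  8|3|0
C(4,3) f=2→J2  8|3|1
+link8  9|3|1
C(2,4) f=2→J2  9|3|2
R(7,1) f=1→J1  9|4|2
R(5,8) f=1→J1  9|5|2
PS(7,8) f=2→J2  9|5|3
R(0,7) f=1→J1  9|6|3
+link9  10|6|3
C(0,3) f=2→J2  10|6|4
P(6,0) f=1→J1  10|7|4
R(9,2) f=1→J1  10|8|4
R(5,9) f=1→J1  10|9|4
P(2,8) f=1→J1  10|10|4
M = 3(10−1)−2·10−4 = 27−20−4 = 3

M = 3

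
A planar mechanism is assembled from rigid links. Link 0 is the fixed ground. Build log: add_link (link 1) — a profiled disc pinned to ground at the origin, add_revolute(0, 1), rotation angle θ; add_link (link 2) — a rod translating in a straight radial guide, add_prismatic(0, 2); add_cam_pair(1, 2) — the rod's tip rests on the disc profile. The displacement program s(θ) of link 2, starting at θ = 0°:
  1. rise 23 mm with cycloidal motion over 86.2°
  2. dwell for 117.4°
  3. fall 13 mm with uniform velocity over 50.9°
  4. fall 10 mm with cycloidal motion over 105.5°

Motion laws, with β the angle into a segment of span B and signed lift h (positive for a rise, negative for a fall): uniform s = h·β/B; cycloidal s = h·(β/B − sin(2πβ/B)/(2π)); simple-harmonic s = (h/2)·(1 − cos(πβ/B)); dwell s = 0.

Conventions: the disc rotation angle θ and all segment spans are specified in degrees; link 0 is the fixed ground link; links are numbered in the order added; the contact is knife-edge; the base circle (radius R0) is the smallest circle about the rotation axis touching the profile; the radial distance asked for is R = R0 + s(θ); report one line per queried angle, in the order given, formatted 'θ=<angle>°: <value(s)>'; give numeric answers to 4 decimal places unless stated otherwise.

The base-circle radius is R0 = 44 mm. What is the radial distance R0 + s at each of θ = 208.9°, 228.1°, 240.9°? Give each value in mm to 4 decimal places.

seg 1 [0°–86.2°] cycloidal, h=23: full span → s += 23 → s = 23.0000
seg 2 [86.2°–203.6°] dwell: s stays 23.0000
seg 3 [203.6°–254.5°] uniform, h=-13: θ=208.9° here. β=5.3, B=50.9. -13·5.3/50.9 = -1.3536 → s = 21.6464
seg 3 [203.6°–254.5°] uniform, h=-13: θ=228.1° here. β=24.5, B=50.9. -13·24.5/50.9 = -6.2574 → s = 16.7426
seg 3 [203.6°–254.5°] uniform, h=-13: θ=240.9° here. β=37.3, B=50.9. -13·37.3/50.9 = -9.5265 → s = 13.4735
θ=208.9°: R = R0 + s = 44 + 21.6464 = 65.6464
θ=228.1°: R = R0 + s = 44 + 16.7426 = 60.7426
θ=240.9°: R = R0 + s = 44 + 13.4735 = 57.4735

θ=208.9°: 65.6464
θ=228.1°: 60.7426
θ=240.9°: 57.4735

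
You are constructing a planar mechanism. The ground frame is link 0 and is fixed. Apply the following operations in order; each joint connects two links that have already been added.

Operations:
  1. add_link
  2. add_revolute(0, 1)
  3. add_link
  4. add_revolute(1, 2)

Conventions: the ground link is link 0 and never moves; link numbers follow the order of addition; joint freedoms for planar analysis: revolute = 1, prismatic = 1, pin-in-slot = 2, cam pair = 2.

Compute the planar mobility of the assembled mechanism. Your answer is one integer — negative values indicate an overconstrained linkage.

ground; <1,0,0>
#1 <2,0,0>
R:0↔1 J1 <2,1,0>
#2 <3,1,0>
R:1↔2 J1 <3,2,0>
3×2 − 2×2 − 1×0 = 2

M = 2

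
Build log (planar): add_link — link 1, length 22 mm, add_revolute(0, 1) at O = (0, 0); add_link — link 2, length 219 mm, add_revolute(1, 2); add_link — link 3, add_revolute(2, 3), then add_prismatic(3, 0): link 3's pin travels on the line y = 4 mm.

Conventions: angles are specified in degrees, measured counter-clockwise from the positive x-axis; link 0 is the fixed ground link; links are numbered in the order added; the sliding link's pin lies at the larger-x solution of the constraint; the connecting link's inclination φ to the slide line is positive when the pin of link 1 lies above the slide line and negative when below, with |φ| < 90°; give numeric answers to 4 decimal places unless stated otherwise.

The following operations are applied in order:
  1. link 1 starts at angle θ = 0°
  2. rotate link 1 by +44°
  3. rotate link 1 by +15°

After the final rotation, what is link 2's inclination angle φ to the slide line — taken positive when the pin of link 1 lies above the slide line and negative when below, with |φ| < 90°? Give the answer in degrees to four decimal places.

geometry: r = 22 mm, L = 219 mm, e = 4 mm; θ starts at 0°
rotate link 1 by +44°: θ ← 0° +44° = 44°
rotate link 1 by +15°: θ ← 44° +15° = 59°
h = r sin θ − e = 18.857681 − 4 = 14.857681
sin φ = h / L = 14.857681 / 219 = 0.06784329
φ = arcsin(0.06784329) = 3.890122°

3.8901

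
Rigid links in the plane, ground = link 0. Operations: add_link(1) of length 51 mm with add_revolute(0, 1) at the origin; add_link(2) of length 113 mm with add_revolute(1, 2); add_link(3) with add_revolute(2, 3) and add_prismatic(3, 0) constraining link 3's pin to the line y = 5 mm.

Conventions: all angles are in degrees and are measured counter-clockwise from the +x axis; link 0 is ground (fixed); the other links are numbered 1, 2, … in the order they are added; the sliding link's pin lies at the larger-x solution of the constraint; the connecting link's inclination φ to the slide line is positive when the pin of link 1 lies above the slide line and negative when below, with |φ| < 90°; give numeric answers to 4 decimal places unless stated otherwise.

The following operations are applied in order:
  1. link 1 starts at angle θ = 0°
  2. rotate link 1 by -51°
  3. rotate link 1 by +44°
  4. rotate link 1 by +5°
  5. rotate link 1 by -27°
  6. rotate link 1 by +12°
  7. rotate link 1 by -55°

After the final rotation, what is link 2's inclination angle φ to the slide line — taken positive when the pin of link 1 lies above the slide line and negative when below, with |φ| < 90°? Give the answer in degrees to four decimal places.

geometry: r = 51 mm, L = 113 mm, e = 5 mm; θ starts at 0°
rotate link 1 by -51°: θ ← 0° -51° = -51°
rotate link 1 by +44°: θ ← -51° +44° = -7°
rotate link 1 by +5°: θ ← -7° +5° = -2°
rotate link 1 by -27°: θ ← -2° -27° = -29°
rotate link 1 by +12°: θ ← -29° +12° = -17°
rotate link 1 by -55°: θ ← -17° -55° = -72°
h = r sin θ − e = -48.503882 − 5 = -53.503882
sin φ = h / L = -53.503882 / 113 = -0.47348568
φ = arcsin(-0.47348568) = -28.260799°

-28.2608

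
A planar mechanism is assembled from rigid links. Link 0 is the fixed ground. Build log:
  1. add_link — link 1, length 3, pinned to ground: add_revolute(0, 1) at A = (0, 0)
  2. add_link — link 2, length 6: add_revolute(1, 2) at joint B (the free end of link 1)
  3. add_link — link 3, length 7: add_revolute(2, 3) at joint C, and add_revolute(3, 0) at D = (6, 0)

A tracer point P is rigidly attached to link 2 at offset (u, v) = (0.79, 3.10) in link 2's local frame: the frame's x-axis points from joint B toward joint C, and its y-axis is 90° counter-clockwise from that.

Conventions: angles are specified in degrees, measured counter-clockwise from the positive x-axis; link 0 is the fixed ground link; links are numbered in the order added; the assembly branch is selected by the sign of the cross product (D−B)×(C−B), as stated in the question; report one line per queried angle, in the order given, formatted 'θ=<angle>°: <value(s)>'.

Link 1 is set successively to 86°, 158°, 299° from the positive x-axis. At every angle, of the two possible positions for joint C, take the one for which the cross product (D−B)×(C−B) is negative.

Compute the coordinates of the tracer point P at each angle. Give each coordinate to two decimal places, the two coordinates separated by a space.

A=(0,0), D=(6.00,0)
θ=86°: B = A + 3.00·(cos86°, sin86°) = (0.2093, 2.9927)
θ=86°: |BD| = 6.5183
θ=86°: circle(B,6.00) ∩ circle(D,7.00): a=2.2620, h=5.5573
θ=86°:   candidates: C₊=(4.7702,6.8911) cross=36.224; C₋=(-0.3327,-2.9828) cross=-36.224
θ=86°:   branch - wants cross < 0 → take C=(-0.3327,-2.9828) (cross=-36.224)
θ=86°: ex = (C−B)/|BC| = (-0.0903,-0.9959); ey = (0.9959,-0.0903)
θ=86°: P = B + 0.79·ex + 3.10·ey = (3.2252,1.9259)
θ=158°: B = A + 3.00·(cos158°, sin158°) = (-2.7816, 1.1238)
θ=158°: |BD| = 8.8532
θ=158°: circle(B,6.00) ∩ circle(D,7.00): a=3.6924, h=4.7293
θ=158°:   candidates: C₊=(1.4813,5.3462) cross=41.869; C₋=(0.2806,-4.0359) cross=-41.869
θ=158°:   branch - wants cross < 0 → take C=(0.2806,-4.0359) (cross=-41.869)
θ=158°: ex = (C−B)/|BC| = (0.5104,-0.8600); ey = (0.8600,0.5104)
θ=158°: P = B + 0.79·ex + 3.10·ey = (0.2875,2.0266)
θ=299°: B = A + 3.00·(cos299°, sin299°) = (1.4544, -2.6239)
θ=299°: |BD| = 5.2485
θ=299°: circle(B,6.00) ∩ circle(D,7.00): a=1.3858, h=5.8378
θ=299°:   candidates: C₊=(-0.2638,3.1248) cross=30.640; C₋=(5.5731,-6.9870) cross=-30.640
θ=299°:   branch - wants cross < 0 → take C=(5.5731,-6.9870) (cross=-30.640)
θ=299°: ex = (C−B)/|BC| = (0.6864,-0.7272); ey = (0.7272,0.6864)
θ=299°: P = B + 0.79·ex + 3.10·ey = (4.2510,-1.0704)

θ=86°: 3.23 1.93
θ=158°: 0.29 2.03
θ=299°: 4.25 -1.07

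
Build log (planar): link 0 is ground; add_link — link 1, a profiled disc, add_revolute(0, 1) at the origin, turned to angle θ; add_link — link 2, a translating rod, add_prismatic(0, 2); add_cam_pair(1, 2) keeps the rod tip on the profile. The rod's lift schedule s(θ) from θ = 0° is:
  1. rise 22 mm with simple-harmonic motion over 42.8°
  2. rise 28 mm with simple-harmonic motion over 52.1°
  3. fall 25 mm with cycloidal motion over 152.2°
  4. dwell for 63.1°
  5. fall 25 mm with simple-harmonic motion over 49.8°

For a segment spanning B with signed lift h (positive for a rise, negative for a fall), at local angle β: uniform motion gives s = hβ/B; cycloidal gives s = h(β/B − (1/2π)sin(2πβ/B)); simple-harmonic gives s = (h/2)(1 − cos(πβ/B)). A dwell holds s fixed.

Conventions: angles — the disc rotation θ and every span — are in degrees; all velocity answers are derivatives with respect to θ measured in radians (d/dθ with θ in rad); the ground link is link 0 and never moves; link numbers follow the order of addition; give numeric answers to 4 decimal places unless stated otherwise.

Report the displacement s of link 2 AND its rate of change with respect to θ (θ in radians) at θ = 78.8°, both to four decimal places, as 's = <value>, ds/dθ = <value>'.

seg 1 [0°–42.8°] simple-harmonic, h=22: full span → s += 22 → s = 22.0000
seg 2 [42.8°–94.9°] simple-harmonic, h=28: θ=78.8° here. β=36, B=52.1. 28/2·(1 − cos(π·0.6910)) = 21.9047 → s = 43.9047
velocity in seg [42.8°–94.9°] (simple-harmonic), θ in radians: β = 36° = 0.6283 rad, B = 52.1° = 0.9093 rad; ds/dθ = (πh/(2B)) sin(πβ/B) = (π·28/(2·0.9093)) sin(π·0.6910) = 39.920868 mm/rad

s = 43.9047, ds/dθ = 39.9209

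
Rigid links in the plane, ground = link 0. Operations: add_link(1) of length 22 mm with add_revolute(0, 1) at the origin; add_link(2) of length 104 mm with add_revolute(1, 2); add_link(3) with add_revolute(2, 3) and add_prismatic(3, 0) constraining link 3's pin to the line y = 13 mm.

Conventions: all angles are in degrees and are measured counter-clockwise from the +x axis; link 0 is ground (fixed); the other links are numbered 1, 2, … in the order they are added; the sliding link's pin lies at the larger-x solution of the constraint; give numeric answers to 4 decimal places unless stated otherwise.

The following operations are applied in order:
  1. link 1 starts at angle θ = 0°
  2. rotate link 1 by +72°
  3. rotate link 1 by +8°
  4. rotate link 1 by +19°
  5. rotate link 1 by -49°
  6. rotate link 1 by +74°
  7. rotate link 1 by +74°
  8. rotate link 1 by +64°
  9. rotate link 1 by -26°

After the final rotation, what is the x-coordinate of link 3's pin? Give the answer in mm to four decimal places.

geometry: r = 22 mm, L = 104 mm, e = 13 mm; θ starts at 0°
rotate link 1 by +72°: θ ← 0° +72° = 72°
rotate link 1 by +8°: θ ← 72° +8° = 80°
rotate link 1 by +19°: θ ← 80° +19° = 99°
rotate link 1 by -49°: θ ← 99° -49° = 50°
rotate link 1 by +74°: θ ← 50° +74° = 124°
rotate link 1 by +74°: θ ← 124° +74° = 198°
rotate link 1 by +64°: θ ← 198° +64° = 262°
rotate link 1 by -26°: θ ← 262° -26° = 236°
crank pin P = (r cos θ, r sin θ) = (-12.302244, -18.238827)
h = r sin θ − e = -18.238827 − 13 = -31.238827
x = r cos θ + √(L² − h²) = -12.302244 + 99.197458 = 86.895214

86.8952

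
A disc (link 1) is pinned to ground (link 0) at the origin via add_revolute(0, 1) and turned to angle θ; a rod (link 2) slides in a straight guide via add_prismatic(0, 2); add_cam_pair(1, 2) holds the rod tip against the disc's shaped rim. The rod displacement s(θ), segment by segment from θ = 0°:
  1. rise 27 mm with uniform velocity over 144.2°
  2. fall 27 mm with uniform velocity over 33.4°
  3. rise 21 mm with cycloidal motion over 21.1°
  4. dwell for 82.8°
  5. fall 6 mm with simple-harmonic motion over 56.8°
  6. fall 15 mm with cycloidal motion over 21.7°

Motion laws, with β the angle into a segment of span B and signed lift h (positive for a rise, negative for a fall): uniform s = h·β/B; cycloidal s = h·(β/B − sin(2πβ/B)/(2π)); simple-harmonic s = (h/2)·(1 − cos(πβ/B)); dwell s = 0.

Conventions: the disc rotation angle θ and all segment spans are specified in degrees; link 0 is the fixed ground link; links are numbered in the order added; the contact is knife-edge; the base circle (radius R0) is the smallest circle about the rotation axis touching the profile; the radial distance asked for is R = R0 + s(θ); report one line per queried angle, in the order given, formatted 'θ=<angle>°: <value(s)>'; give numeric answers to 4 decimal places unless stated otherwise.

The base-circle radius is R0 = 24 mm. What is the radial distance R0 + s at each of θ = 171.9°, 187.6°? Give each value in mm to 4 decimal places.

segment 1 (0° to 144.2°, uniform, h = 27) is passed completely: s = 0.0000 + (27) = 27.0000
θ = 171.9° falls in segment 2 (144.2° to 177.6°, uniform, h = -27): β = 171.9 − 144.2 = 27.7°, B = 33.4°; Δs = -27·27.7/33.4 = -22.3922; s = 27.0000 − 22.3922 = 4.6078
segment 2 (144.2° to 177.6°, uniform, h = -27) is passed completely: s = 27.0000 + (-27) = 0.0000
θ = 187.6° falls in segment 3 (177.6° to 198.7°, cycloidal, h = 21): β = 187.6 − 177.6 = 10°, B = 21.1°; Δs = 21·(0.4739 − sin(2π·0.4739)/(2π)) = 9.4077; s = 0.0000 + 9.4077 = 9.4077
θ=171.9°: R = R0 + s = 24 + 4.6078 = 28.6078
θ=187.6°: R = R0 + s = 24 + 9.4077 = 33.4077

θ=171.9°: 28.6078
θ=187.6°: 33.4077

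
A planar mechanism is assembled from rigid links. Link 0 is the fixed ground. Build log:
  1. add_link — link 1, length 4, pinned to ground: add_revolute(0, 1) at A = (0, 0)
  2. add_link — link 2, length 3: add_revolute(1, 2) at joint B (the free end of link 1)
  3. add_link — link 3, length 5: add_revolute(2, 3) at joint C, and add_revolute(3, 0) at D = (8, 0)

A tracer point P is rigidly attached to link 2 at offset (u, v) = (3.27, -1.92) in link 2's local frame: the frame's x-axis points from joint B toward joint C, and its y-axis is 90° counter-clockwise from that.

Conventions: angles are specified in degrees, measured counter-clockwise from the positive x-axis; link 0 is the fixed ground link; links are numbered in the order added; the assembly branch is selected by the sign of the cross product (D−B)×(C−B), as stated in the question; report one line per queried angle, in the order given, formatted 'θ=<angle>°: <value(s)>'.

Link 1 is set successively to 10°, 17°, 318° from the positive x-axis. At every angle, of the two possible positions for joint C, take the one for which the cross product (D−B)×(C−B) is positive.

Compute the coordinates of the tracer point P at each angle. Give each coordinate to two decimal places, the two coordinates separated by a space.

A=(0,0), D=(8.00,0)
θ=10°: B = A + 4.00·(cos10°, sin10°) = (3.9392, 0.6946)
θ=10°: |BD| = 4.1197
θ=10°: circle(B,3.00) ∩ circle(D,5.00): a=0.1180, h=2.9977
θ=10°:   candidates: C₊=(4.5610,3.6295) cross=12.350; C₋=(3.5501,-2.2801) cross=-12.350
θ=10°:   branch + wants cross > 0 → take C=(4.5610,3.6295) (cross=12.350)
θ=10°: ex = (C−B)/|BC| = (0.2072,0.9783); ey = (-0.9783,0.2072)
θ=10°: P = B + 3.27·ex + -1.92·ey = (6.4952,3.4957)
θ=17°: B = A + 4.00·(cos17°, sin17°) = (3.8252, 1.1695)
θ=17°: |BD| = 4.3355
θ=17°: circle(B,3.00) ∩ circle(D,5.00): a=0.3225, h=2.9826
θ=17°:   candidates: C₊=(4.9403,3.9545) cross=12.931; C₋=(3.3312,-1.7896) cross=-12.931
θ=17°:   branch + wants cross > 0 → take C=(4.9403,3.9545) (cross=12.931)
θ=17°: ex = (C−B)/|BC| = (0.3717,0.9284); ey = (-0.9284,0.3717)
θ=17°: P = B + 3.27·ex + -1.92·ey = (6.8231,3.4915)
θ=318°: B = A + 4.00·(cos318°, sin318°) = (2.9726, -2.6765)
θ=318°: |BD| = 5.6955
θ=318°: circle(B,3.00) ∩ circle(D,5.00): a=1.4431, h=2.6301
θ=318°:   candidates: C₊=(3.0105,0.3232) cross=14.980; C₋=(5.4824,-4.3199) cross=-14.980
θ=318°:   branch + wants cross > 0 → take C=(3.0105,0.3232) (cross=14.980)
θ=318°: ex = (C−B)/|BC| = (0.0126,0.9999); ey = (-0.9999,0.0126)
θ=318°: P = B + 3.27·ex + -1.92·ey = (4.9337,0.5690)

θ=10°: 6.50 3.50
θ=17°: 6.82 3.49
θ=318°: 4.93 0.57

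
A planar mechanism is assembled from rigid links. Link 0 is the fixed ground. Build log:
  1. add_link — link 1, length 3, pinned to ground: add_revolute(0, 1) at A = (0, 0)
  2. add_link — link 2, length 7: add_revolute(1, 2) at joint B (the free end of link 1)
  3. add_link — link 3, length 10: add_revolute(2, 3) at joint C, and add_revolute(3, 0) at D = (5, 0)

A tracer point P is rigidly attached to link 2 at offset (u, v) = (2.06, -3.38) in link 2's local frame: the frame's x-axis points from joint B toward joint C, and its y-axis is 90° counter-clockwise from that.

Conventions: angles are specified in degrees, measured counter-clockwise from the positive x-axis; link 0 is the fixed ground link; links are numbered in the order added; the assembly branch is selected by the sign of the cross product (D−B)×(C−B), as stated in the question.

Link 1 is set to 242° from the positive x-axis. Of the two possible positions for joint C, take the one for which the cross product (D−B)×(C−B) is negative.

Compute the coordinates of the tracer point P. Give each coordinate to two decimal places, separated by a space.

A=(0,0), D=(5.00,0)
B = A + 3.00·(cos242°, sin242°) = (-1.4084, -2.6488)
|BD| = 6.9343
circle(B,7.00) ∩ circle(D,10.00): a=-0.2102, h=6.9968
  candidates: C₊=(-4.2755,3.7371) cross=48.518; C₋=(1.0700,-9.1954) cross=-48.518
  branch - wants cross < 0 → take C=(1.0700,-9.1954) (cross=-48.518)
ex = (C−B)/|BC| = (0.3541,-0.9352); ey = (0.9352,0.3541)
P = B + 2.06·ex + -3.38·ey = (-3.8401,-5.7721)

-3.84 -5.77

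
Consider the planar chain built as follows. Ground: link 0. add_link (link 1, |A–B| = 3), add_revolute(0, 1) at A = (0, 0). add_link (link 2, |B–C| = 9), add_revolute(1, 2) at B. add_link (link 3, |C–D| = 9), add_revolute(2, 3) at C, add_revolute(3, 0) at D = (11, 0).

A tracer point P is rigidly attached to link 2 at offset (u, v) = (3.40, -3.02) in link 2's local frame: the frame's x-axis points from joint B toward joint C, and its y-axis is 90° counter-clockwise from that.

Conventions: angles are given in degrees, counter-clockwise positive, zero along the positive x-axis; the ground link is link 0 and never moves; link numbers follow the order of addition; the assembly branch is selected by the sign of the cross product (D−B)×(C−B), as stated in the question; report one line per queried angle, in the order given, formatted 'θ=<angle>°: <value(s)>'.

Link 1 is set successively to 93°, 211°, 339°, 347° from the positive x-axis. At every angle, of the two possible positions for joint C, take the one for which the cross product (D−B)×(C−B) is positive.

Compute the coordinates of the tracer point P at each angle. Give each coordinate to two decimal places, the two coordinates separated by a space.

A=(0,0), D=(11.00,0)
θ=93°: B = A + 3.00·(cos93°, sin93°) = (-0.1570, 2.9959)
θ=93°: |BD| = 11.5522
θ=93°: circle(B,9.00) ∩ circle(D,9.00): a=5.7761, h=6.9019
θ=93°:   candidates: C₊=(7.2114,8.1637) cross=79.733; C₋=(3.6316,-5.1678) cross=-79.733
θ=93°:   branch + wants cross > 0 → take C=(7.2114,8.1637) (cross=79.733)
θ=93°: ex = (C−B)/|BC| = (0.8187,0.5742); ey = (-0.5742,0.8187)
θ=93°: P = B + 3.40·ex + -3.02·ey = (4.3607,2.4757)
θ=211°: B = A + 3.00·(cos211°, sin211°) = (-2.5715, -1.5451)
θ=211°: |BD| = 13.6592
θ=211°: circle(B,9.00) ∩ circle(D,9.00): a=6.8296, h=5.8615
θ=211°:   candidates: C₊=(3.5512,5.0513) cross=80.063; C₋=(4.8773,-6.5964) cross=-80.063
θ=211°:   branch + wants cross > 0 → take C=(3.5512,5.0513) (cross=80.063)
θ=211°: ex = (C−B)/|BC| = (0.6803,0.7329); ey = (-0.7329,0.6803)
θ=211°: P = B + 3.40·ex + -3.02·ey = (1.9550,-1.1077)
θ=339°: B = A + 3.00·(cos339°, sin339°) = (2.8007, -1.0751)
θ=339°: |BD| = 8.2694
θ=339°: circle(B,9.00) ∩ circle(D,9.00): a=4.1347, h=7.9940
θ=339°:   candidates: C₊=(5.8611,7.3886) cross=66.106; C₋=(7.9397,-8.4637) cross=-66.106
θ=339°:   branch + wants cross > 0 → take C=(5.8611,7.3886) (cross=66.106)
θ=339°: ex = (C−B)/|BC| = (0.3400,0.9404); ey = (-0.9404,0.3400)
θ=339°: P = B + 3.40·ex + -3.02·ey = (6.7969,1.0954)
θ=347°: B = A + 3.00·(cos347°, sin347°) = (2.9231, -0.6749)
θ=347°: |BD| = 8.1050
θ=347°: circle(B,9.00) ∩ circle(D,9.00): a=4.0525, h=8.0360
θ=347°:   candidates: C₊=(6.2925,7.6707) cross=65.132; C₋=(7.6307,-8.3455) cross=-65.132
θ=347°:   branch + wants cross > 0 → take C=(6.2925,7.6707) (cross=65.132)
θ=347°: ex = (C−B)/|BC| = (0.3744,0.9273); ey = (-0.9273,0.3744)
θ=347°: P = B + 3.40·ex + -3.02·ey = (6.9964,1.3473)

θ=93°: 4.36 2.48
θ=211°: 1.95 -1.11
θ=339°: 6.80 1.10
θ=347°: 7.00 1.35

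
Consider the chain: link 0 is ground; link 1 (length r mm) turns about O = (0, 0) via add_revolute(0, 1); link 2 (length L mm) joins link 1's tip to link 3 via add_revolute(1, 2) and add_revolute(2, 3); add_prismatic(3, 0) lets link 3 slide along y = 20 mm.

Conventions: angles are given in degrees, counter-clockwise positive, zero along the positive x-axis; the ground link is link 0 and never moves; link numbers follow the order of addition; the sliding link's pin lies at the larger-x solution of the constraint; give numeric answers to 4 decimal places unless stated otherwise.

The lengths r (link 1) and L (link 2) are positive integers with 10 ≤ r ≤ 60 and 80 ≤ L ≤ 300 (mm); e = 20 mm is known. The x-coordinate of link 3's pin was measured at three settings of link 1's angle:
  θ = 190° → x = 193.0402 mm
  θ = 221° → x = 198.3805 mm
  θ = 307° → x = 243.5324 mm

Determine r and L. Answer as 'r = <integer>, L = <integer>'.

constraint per measurement: (x − r cos θ)² + (r sin θ − e)² = L²
subtracting the θ₁ and θ₂ equations cancels the r² and L² terms:
r = (x₁² − x₂²) / (2[(x₁cos θ₁ + e sin θ₁) − (x₂cos θ₂ + e sin θ₂)]) = 34.0002 → r = 34
L² = (x₁ − r cos θ₁)² + (r sin θ₁ − e)² = 51983.9894 → L = 228.0000 → L = 228
check at θ₃=307°: x = 243.5324 (printed 243.5324) ✓

r = 34, L = 228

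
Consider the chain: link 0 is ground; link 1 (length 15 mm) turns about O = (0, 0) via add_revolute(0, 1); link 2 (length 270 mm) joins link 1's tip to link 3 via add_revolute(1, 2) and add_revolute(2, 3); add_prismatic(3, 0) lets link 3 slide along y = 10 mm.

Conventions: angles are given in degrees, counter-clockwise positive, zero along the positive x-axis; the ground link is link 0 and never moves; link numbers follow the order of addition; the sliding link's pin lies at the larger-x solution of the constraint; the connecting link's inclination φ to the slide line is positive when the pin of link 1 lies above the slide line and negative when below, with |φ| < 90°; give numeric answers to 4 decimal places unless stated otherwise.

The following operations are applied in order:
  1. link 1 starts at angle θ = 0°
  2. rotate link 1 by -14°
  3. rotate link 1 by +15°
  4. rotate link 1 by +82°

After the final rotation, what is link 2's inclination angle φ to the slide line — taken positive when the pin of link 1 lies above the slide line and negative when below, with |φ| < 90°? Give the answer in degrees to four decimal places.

geometry: r = 15 mm, L = 270 mm, e = 10 mm; θ starts at 0°
rotate link 1 by -14°: θ ← 0° -14° = -14°
rotate link 1 by +15°: θ ← -14° +15° = 1°
rotate link 1 by +82°: θ ← 1° +82° = 83°
h = r sin θ − e = 14.888192 − 10 = 4.888192
sin φ = h / L = 4.888192 / 270 = 0.01810442
φ = arcsin(0.01810442) = 1.037363°

1.0374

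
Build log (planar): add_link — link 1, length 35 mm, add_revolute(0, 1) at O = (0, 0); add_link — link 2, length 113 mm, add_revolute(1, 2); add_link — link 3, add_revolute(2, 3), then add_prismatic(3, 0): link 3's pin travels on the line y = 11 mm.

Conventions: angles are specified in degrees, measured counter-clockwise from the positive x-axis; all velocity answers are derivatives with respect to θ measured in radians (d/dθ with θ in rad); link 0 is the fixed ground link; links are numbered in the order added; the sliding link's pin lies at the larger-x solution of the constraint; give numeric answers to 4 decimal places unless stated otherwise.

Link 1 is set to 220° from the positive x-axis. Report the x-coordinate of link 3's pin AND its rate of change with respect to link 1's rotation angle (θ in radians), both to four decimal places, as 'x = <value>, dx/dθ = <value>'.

geometry: r = 35 mm, L = 113 mm, e = 11 mm
crank pin P = (r cos θ, r sin θ) = (-26.811556, -22.497566)
h = r sin θ − e = -22.497566 − 11 = -33.497566
x = r cos θ + √(L² − h²) = -26.811556 + 107.920865 = 81.109309
dx/dθ = −r sin θ − h·r cos θ/√(L² − h²) (θ in radians; h = -33.497566) = 14.175525

x = 81.1093, dx/dθ = 14.1755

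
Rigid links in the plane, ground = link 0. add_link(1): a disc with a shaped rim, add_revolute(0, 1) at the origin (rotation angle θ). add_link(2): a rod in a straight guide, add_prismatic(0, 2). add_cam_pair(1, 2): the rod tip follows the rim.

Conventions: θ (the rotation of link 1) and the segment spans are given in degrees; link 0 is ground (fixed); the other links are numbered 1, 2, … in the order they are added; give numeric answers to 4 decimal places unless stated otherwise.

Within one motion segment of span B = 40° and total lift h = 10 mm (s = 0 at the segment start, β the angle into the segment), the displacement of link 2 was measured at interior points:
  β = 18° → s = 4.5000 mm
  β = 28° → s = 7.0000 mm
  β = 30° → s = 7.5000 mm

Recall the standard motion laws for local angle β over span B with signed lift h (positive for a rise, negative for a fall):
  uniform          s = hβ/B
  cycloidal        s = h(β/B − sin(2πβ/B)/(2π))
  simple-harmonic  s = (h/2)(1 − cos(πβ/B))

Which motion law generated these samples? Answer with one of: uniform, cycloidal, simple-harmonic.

candidates at β/B = r: uniform s = h·r (linear in β); cycloidal s = h·(r − sin(2πr)/(2π)); simple-harmonic s = (h/2)(1 − cos(πr))
β=18°: printed 4.5000 | uniform 4.5000, cycloidal 4.0082, simple-harmonic 4.2178
β=28°: printed 7.0000 | uniform 7.0000, cycloidal 8.5137, simple-harmonic 7.9389
β=30°: printed 7.5000 | uniform 7.5000, cycloidal 9.0915, simple-harmonic 8.5355
only one law matches every sample → uniform

uniform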